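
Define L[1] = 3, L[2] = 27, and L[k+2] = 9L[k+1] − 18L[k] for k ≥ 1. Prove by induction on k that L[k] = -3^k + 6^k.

Base cases: L[1] = 3 and -3^1 + 6^1 = 3; L[2] = 27 and -3^2 + 6^2 = 27.
Assume L[j] = -3^j + 6^j for all 1 ≤ j ≤ m, where m ≥ 2.
Then L[m+1] = 9L[m] − 18L[m−1] = 9·(-3^m + 6^m) − 18·(-3^{m−1} + 6^{m−1}) = -(9·3 − 18)3^{m−1} + (9·6 − 18)6^{m−1} = -9·3^{m−1} + 36·6^{m−1} = -3^{m+1} + 6^{m+1}.
By strong induction, L[k] = -3^k + 6^k for all k ≥ 1.

L[k] = -3^k + 6^k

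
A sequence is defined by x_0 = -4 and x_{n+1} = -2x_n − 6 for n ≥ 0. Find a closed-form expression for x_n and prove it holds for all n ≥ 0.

Claim: x_n = -2·(-2)^n − 2.

Base case: x_0 = -4, and -2·(-2)^0 − 2 = -2 − 2 = -4.
Assume x_r = -2·(-2)^r − 2 for some r ≥ 0.
Then x_{r+1} = -2x_r − 6 = -2·(-2·(-2)^r − 2) − 6 = 4·(-2)^r + 4 − 6 = -2·(-2)^{r+1} − 2.
This completes the inductive step, so x_n = -2·(-2)^n − 2 for all n ≥ 0.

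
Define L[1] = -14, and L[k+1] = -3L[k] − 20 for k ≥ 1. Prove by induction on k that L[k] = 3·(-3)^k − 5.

Base case: L[1] = -14, and 3·(-3)^1 − 5 = -9 − 5 = -14.
Assume L[j] = 3·(-3)^j − 5 for some j ≥ 1.
Then L[j+1] = -3L[j] − 20 = -3·(3·(-3)^j − 5) − 20 = -9·(-3)^j + 15 − 20 = 3·(-3)^{j+1} − 5.
This completes the inductive step, so L[k] = 3·(-3)^k − 5 for all k ≥ 1.

L[k] = 3·(-3)^k − 5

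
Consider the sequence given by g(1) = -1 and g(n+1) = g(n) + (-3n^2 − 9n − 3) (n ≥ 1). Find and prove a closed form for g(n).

Claim: g(n) = -n^3 − 3n^2 + n + 2.

Base case: g(1) = -1, and -1^3 − 3·1^2 + 1 + 2 = -1.
Assume g(r) = -r^3 − 3r^2 + r + 2.
Then g(r+1) = g(r) + (-3r^2 − 9r − 3) = (-r^3 − 3r^2 + r + 2) + (-3r^2 − 9r − 3) = -r^3 − 6r^2 − 8r − 1,
and -(r+1)^3 − 3·(r+1)^2 + (r+1) + 2 = -r^3 − 6r^2 − 8r − 1.
By induction, g(n) = -n^3 − 3n^2 + n + 2 for all n ≥ 1.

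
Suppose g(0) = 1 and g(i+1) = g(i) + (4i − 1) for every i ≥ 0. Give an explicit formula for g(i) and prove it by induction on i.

Claim: g(i) = 2i^2 − 3i + 1.

Base case: g(0) = 1, and 2·0^2 − 3·0 + 1 = 1.
Assume g(k) = 2k^2 − 3k + 1.
Then g(k+1) = g(k) + (4k − 1) = (2k^2 − 3k + 1) + (4k − 1) = 2k^2 + k,
and 2·(k+1)^2 − 3·(k+1) + 1 = 2k^2 + k.
This completes the inductive step, so g(i) = 2i^2 − 3i + 1 for all i ≥ 0.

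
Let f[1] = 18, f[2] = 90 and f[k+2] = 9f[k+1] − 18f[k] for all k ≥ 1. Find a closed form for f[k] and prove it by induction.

Claim: f[k] = 2·6^k + 2·3^k.

Base cases: f[1] = 18 and 2·6^1 + 2·3^1 = 18; f[2] = 90 and 2·6^2 + 2·3^2 = 90.
Assume f[i] = 2·6^i + 2·3^i for all 1 ≤ i ≤ j, where j ≥ 2.
Then f[j+1] = 9f[j] − 18f[j−1] = 9·(2·6^j + 2·3^j) − 18·(2·6^{j−1} + 2·3^{j−1}) = 2·(9·6 − 18)6^{j−1} + 2·(9·3 − 18)3^{j−1} = 72·6^{j−1} + 18·3^{j−1} = 2·6^{j+1} + 2·3^{j+1}.
Hence f[k] = 2·6^k + 2·3^k for every k ≥ 1, by strong induction.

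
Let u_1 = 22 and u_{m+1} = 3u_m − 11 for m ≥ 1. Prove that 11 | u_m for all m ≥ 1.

Base case: u_1 = 22 = 11·2, so 11 | u_1.
Assume 11 | u_k, so u_k = 11t for some integer t.
Then u_{k+1} = 3u_k − 11 = 3·(11t) − 11 = 11(3t − 1), so 11 | u_{k+1}.
Hence 11 | u_m for every m ≥ 1, by induction.

11 | u_m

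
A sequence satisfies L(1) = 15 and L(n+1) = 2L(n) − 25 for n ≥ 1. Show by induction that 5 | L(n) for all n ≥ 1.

Base case: L(1) = 15 = 5·3, so 5 | L(1).
Assume 5 | L(k), so L(k) = 5t for some integer t.
Then L(k+1) = 2L(k) − 25 = 2·(5t) − 25 = 5(2t − 5), so 5 | L(k+1).
So the property holds for k+1, and by induction 5 | L(n) for all n ≥ 1.

5 | L(n)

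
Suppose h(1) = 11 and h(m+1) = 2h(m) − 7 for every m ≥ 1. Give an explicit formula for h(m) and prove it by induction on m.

Claim: h(m) = 2^{m+1} + 7.

Base case: h(1) = 11, and 2^{1+1} + 7 = 4 + 7 = 11.
Assume h(j) = 2^{j+1} + 7 for some j ≥ 1.
Then h(j+1) = 2h(j) − 7 = 2·(2^{j+1} + 7) − 7 = 2^{j+2} + 14 − 7 = 2^{j+2} + 7.
By induction, h(m) = 2^{m+1} + 7 for all m ≥ 1.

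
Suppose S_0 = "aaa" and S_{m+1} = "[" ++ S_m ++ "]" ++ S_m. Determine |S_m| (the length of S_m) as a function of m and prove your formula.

Claim: |S_m| = 5·2^m − 2.

Base case: |S_0| = 3, and 5·2^0 − 2 = 3.
Assume |S_k| = 5·2^k − 2.
Then |S_{k+1}| = 1 + |S_k| + 1 + |S_k| = 2|S_k| + 2 = 2(5·2^k − 2) + 2 = 5·2^{k+1} − 4 + 2 = 5·2^{k+1} − 2.
So the formula holds for k+1, and by induction |S_m| = 5·2^m − 2 for all m ≥ 0.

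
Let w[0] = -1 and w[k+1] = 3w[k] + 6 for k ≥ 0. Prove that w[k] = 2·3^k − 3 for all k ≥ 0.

Base case: w[0] = -1, and 2·3^0 − 3 = 2 − 3 = -1.
Assume w[m] = 2·3^m − 3 for some m ≥ 0.
Then w[m+1] = 3w[m] + 6 = 3·(2·3^m − 3) + 6 = 6·3^m − 9 + 6 = 2·3^{m+1} − 3.
By induction, w[k] = 2·3^k − 3 for all k ≥ 0.

w[k] = 2·3^k − 3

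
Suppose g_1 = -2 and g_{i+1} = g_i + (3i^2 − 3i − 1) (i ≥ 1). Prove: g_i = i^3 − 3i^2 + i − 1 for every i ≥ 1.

Base case: g_1 = -2, and 1^3 − 3·1^2 + 1 − 1 = -2.
Assume g_r = r^3 − 3r^2 + r − 1.
Then g_{r+1} = g_r + (3r^2 − 3r − 1) = (r^3 − 3r^2 + r − 1) + (3r^2 − 3r − 1) = r^3 − 2r − 2,
and (r+1)^3 − 3·(r+1)^2 + (r+1) − 1 = r^3 − 2r − 2.
By induction, g_i = i^3 − 3i^2 + i − 1 for all i ≥ 1.

g_i = i^3 − 3i^2 + i − 1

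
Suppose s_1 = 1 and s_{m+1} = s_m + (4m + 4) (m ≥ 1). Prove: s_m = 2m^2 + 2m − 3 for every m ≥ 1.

Base case: s_1 = 1, and 2·1^2 + 2·1 − 3 = 1.
Assume s_j = 2j^2 + 2j − 3.
Then s_{j+1} = s_j + (4j + 4) = (2j^2 + 2j − 3) + (4j + 4) = 2j^2 + 6j + 1,
and 2·(j+1)^2 + 2·(j+1) − 3 = 2j^2 + 6j + 1.
This completes the inductive step, so s_m = 2m^2 + 2m − 3 for all m ≥ 1.

s_m = 2m^2 + 2m − 3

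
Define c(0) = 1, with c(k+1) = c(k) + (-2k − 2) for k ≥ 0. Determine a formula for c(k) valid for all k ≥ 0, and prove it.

Claim: c(k) = -k^2 − k + 1.

Base case: c(0) = 1, and -0^2 − 0 + 1 = 1.
Assume c(j) = -j^2 − j + 1.
Then c(j+1) = c(j) + (-2j − 2) = (-j^2 − j + 1) + (-2j − 2) = -j^2 − 3j − 1,
and -(j+1)^2 − (j+1) + 1 = -j^2 − 3j − 1.
Hence c(k) = -k^2 − k + 1 for every k ≥ 0, by induction.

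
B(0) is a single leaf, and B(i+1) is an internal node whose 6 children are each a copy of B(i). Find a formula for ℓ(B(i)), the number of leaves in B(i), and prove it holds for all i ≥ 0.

Claim: ℓ(B(i)) = 6^i.

Base case: ℓ(B(0)) = 1, and 6^0 = 1.
Assume ℓ(B(j)) = 6^j.
Then ℓ(B(j+1)) = 6·ℓ(B(j)) = 6·6^j = 6^{j+1}.
So the formula holds for j+1, and by induction ℓ(B(i)) = 6^i for all i ≥ 0.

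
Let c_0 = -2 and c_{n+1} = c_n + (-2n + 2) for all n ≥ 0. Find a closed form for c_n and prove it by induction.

Claim: c_n = -n^2 + 3n − 2.

Base case: c_0 = -2, and -0^2 + 3·0 − 2 = -2.
Assume c_j = -j^2 + 3j − 2.
Then c_{j+1} = c_j + (-2j + 2) = (-j^2 + 3j − 2) + (-2j + 2) = -j^2 + j,
and -(j+1)^2 + 3·(j+1) − 2 = -j^2 + j.
Hence c_n = -n^2 + 3n − 2 for every n ≥ 0, by induction.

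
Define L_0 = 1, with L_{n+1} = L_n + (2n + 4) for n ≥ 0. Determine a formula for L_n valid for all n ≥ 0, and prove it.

Claim: L_n = n^2 + 3n + 1.

Base case: L_0 = 1, and 0^2 + 3·0 + 1 = 1.
Assume L_m = m^2 + 3m + 1.
Then L_{m+1} = L_m + (2m + 4) = (m^2 + 3m + 1) + (2m + 4) = m^2 + 5m + 5,
and (m+1)^2 + 3·(m+1) + 1 = m^2 + 5m + 5.
By induction, L_n = n^2 + 3n + 1 for all n ≥ 0.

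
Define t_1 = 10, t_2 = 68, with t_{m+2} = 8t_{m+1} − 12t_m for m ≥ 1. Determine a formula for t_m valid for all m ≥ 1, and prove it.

Claim: t_m = 2·6^m − 2^m.

Base cases: t_1 = 10 and 2·6^1 − 2^1 = 10; t_2 = 68 and 2·6^2 − 2^2 = 68.
Assume t_j = 2·6^j − 2^j for all 1 ≤ j ≤ r, where r ≥ 2.
Then t_{r+1} = 8t_r − 12t_{r−1} = 8·(2·6^r − 2^r) − 12·(2·6^{r−1} − 2^{r−1}) = 2·(8·6 − 12)6^{r−1} − (8·2 − 12)2^{r−1} = 72·6^{r−1} − 4·2^{r−1} = 2·6^{r+1} − 2^{r+1}.
Hence t_m = 2·6^m − 2^m for every m ≥ 1, by strong induction.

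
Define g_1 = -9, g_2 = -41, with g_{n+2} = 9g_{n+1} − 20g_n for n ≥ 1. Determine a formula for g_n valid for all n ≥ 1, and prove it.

Claim: g_n = -4^n − 5^n.

Base cases: g_1 = -9 and -4^1 − 5^1 = -9; g_2 = -41 and -4^2 − 5^2 = -41.
Assume g_j = -4^j − 5^j for all 1 ≤ j ≤ m, where m ≥ 2.
Then g_{m+1} = 9g_m − 20g_{m−1} = 9·(-4^m − 5^m) − 20·(-4^{m−1} − 5^{m−1}) = -(9·4 − 20)4^{m−1} − (9·5 − 20)5^{m−1} = -16·4^{m−1} − 25·5^{m−1} = -4^{m+1} − 5^{m+1}.
So the formula holds for m+1, and by strong induction g_n = -4^n − 5^n for all n ≥ 1.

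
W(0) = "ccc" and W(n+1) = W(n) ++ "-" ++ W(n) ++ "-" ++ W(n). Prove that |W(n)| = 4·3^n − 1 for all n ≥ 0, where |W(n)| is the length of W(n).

Base case: |W(0)| = 3, and 4·3^0 − 1 = 3.
Assume |W(j)| = 4·3^j − 1.
Then |W(j+1)| = 3|W(j)| + 2 = 3(4·3^j − 1) + 2 = 4·3^{j+1} − 3 + 2 = 4·3^{j+1} − 1.
Hence |W(n)| = 4·3^n − 1 for every n ≥ 0, by induction.

|W(n)| = 4·3^n − 1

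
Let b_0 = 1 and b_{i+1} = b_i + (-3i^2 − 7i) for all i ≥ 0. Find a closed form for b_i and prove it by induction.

Claim: b_i = -i^3 − 2i^2 + 3i + 1.

Base case: b_0 = 1, and -0^3 − 2·0^2 + 3·0 + 1 = 1.
Assume b_r = -r^3 − 2r^2 + 3r + 1.
Then b_{r+1} = b_r + (-3r^2 − 7r) = (-r^3 − 2r^2 + 3r + 1) + (-3r^2 − 7r) = -r^3 − 5r^2 − 4r + 1,
and -(r+1)^3 − 2·(r+1)^2 + 3·(r+1) + 1 = -r^3 − 5r^2 − 4r + 1.
Hence b_i = -i^3 − 2i^2 + 3i + 1 for every i ≥ 0, by induction.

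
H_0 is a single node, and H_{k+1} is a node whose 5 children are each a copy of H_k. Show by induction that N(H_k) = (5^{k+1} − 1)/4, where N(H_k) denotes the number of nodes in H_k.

Base case: N(H_0) = 1, and (5^{0+1} − 1)/4 = 1.
Assume N(H_r) = (5^{r+1} − 1)/4.
Then N(H_{r+1}) = 1 + 5N(H_r) = 1 + 5·(5^{r+1} − 1)/4 = 1 + (5^{r+2} − 5)/4 = (4 + 5^{r+2} − 5)/4 = (5^{r+2} − 1)/4.
Hence N(H_k) = (5^{k+1} − 1)/4 for every k ≥ 0, by induction.

N(H_k) = (5^{k+1} − 1)/4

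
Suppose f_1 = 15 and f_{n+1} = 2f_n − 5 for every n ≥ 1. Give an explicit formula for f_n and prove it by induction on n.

Claim: f_n = 5·2^n + 5.

Base case: f_1 = 15, and 5·2^1 + 5 = 10 + 5 = 15.
Assume f_k = 5·2^k + 5 for some k ≥ 1.
Then f_{k+1} = 2f_k − 5 = 2·(5·2^k + 5) − 5 = 10·2^k + 10 − 5 = 5·2^{k+1} + 5.
Hence f_n = 5·2^n + 5 for every n ≥ 1, by induction.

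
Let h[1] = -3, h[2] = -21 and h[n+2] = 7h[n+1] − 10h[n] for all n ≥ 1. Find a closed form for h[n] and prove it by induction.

Claim: h[n] = 2^n − 5^n.

Base cases: h[1] = -3 and 2^1 − 5^1 = -3; h[2] = -21 and 2^2 − 5^2 = -21.
Assume h[j] = 2^j − 5^j for all 1 ≤ j ≤ m, where m ≥ 2.
Then h[m+1] = 7h[m] − 10h[m−1] = 7·(2^m − 5^m) − 10·(2^{m−1} − 5^{m−1}) = (7·2 − 10)2^{m−1} − (7·5 − 10)5^{m−1} = 4·2^{m−1} − 25·5^{m−1} = 2^{m+1} − 5^{m+1}.
By strong induction, h[n] = 2^n − 5^n for all n ≥ 1.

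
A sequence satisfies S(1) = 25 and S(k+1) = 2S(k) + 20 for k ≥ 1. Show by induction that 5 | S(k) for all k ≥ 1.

Base case: S(1) = 25 = 5·5, so 5 | S(1).
Assume 5 | S(r), so S(r) = 5t for some integer t.
Then S(r+1) = 2S(r) + 20 = 2·(5t) + 20 = 5(2t + 4), so 5 | S(r+1).
By induction, 5 | S(k) for all k ≥ 1.

5 | S(k)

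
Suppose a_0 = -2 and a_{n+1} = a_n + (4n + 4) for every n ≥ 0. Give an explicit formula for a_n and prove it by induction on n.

Claim: a_n = 2n^2 + 2n − 2.

Base case: a_0 = -2, and 2·0^2 + 2·0 − 2 = -2.
Assume a_r = 2r^2 + 2r − 2.
Then a_{r+1} = a_r + (4r + 4) = (2r^2 + 2r − 2) + (4r + 4) = 2r^2 + 6r + 2,
and 2·(r+1)^2 + 2·(r+1) − 2 = 2r^2 + 6r + 2.
By induction, a_n = 2n^2 + 2n − 2 for all n ≥ 0.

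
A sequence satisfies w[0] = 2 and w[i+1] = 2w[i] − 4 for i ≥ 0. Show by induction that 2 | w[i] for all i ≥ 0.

Base case: w[0] = 2 = 2·1, so 2 | w[0].
Assume 2 | w[j], so w[j] = 2t for some integer t.
Then w[j+1] = 2w[j] − 4 = 2·(2t) − 4 = 2(2t − 2), so 2 | w[j+1].
By induction, 2 | w[i] for all i ≥ 0.

2 | w[i]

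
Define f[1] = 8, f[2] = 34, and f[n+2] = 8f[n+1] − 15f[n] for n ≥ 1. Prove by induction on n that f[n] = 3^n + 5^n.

Base cases: f[1] = 8 and 3^1 + 5^1 = 8; f[2] = 34 and 3^2 + 5^2 = 34.
Assume f[j] = 3^j + 5^j for all 1 ≤ j ≤ r, where r ≥ 2.
Then f[r+1] = 8f[r] − 15f[r−1] = 8·(3^r + 5^r) − 15·(3^{r−1} + 5^{r−1}) = (8·3 − 15)3^{r−1} + (8·5 − 15)5^{r−1} = 9·3^{r−1} + 25·5^{r−1} = 3^{r+1} + 5^{r+1}.
So the formula holds for r+1, and by strong induction f[n] = 3^n + 5^n for all n ≥ 1.

f[n] = 3^n + 5^n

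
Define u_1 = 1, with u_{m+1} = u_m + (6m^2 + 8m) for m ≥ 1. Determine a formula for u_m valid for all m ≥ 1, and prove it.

Claim: u_m = 2m^3 + m^2 − 3m + 1.

Base case: u_1 = 1, and 2·1^3 + 1^2 − 3·1 + 1 = 1.
Assume u_j = 2j^3 + j^2 − 3j + 1.
Then u_{j+1} = u_j + (6j^2 + 8j) = (2j^3 + j^2 − 3j + 1) + (6j^2 + 8j) = 2j^3 + 7j^2 + 5j + 1,
and 2·(j+1)^3 + (j+1)^2 − 3·(j+1) + 1 = 2j^3 + 7j^2 + 5j + 1.
This completes the inductive step, so u_m = 2m^3 + m^2 − 3m + 1 for all m ≥ 1.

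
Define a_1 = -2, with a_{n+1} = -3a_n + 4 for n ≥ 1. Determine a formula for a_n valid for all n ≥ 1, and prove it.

Claim: a_n = (-3)^n + 1.

Base case: a_1 = -2, and (-3)^1 + 1 = -3 + 1 = -2.
Assume a_r = (-3)^r + 1 for some r ≥ 1.
Then a_{r+1} = -3a_r + 4 = -3·((-3)^r + 1) + 4 = -3·(-3)^r − 3 + 4 = (-3)^{r+1} + 1.
So the formula holds for r+1, and by induction a_n = (-3)^n + 1 for all n ≥ 1.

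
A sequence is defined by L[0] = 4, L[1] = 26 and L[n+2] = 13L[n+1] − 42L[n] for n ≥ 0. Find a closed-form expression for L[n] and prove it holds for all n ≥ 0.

Claim: L[n] = 2·7^n + 2·6^n.

Base cases: L[0] = 4 and 2·7^0 + 2·6^0 = 4; L[1] = 26 and 2·7^1 + 2·6^1 = 26.
Assume L[i] = 2·7^i + 2·6^i for all 0 ≤ i ≤ j, where j ≥ 1.
Then L[j+1] = 13L[j] − 42L[j−1] = 13·(2·7^j + 2·6^j) − 42·(2·7^{j−1} + 2·6^{j−1}) = 2·(13·7 − 42)7^{j−1} + 2·(13·6 − 42)6^{j−1} = 98·7^{j−1} + 72·6^{j−1} = 2·7^{j+1} + 2·6^{j+1}.
Hence L[n] = 2·7^n + 2·6^n for every n ≥ 0, by strong induction.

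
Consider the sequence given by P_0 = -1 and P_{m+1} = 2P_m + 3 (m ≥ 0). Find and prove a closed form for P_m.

Claim: P_m = 2^{m+1} − 3.

Base case: P_0 = -1, and 2^{0+1} − 3 = 2 − 3 = -1.
Assume P_k = 2^{k+1} − 3 for some k ≥ 0.
Then P_{k+1} = 2P_k + 3 = 2·(2^{k+1} − 3) + 3 = 2^{k+2} − 6 + 3 = 2^{k+2} − 3.
Hence P_m = 2^{m+1} − 3 for every m ≥ 0, by induction.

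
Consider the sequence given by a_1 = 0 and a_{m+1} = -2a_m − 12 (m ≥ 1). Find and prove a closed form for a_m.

Claim: a_m = -2·(-2)^m − 4.

Base case: a_1 = 0, and -2·(-2)^1 − 4 = 4 − 4 = 0.
Assume a_r = -2·(-2)^r − 4 for some r ≥ 1.
Then a_{r+1} = -2a_r − 12 = -2·(-2·(-2)^r − 4) − 12 = 4·(-2)^r + 8 − 12 = -2·(-2)^{r+1} − 4.
This completes the inductive step, so a_m = -2·(-2)^m − 4 for all m ≥ 1.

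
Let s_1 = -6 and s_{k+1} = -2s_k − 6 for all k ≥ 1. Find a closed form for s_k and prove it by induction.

Claim: s_k = 2·(-2)^k − 2.

Base case: s_1 = -6, and 2·(-2)^1 − 2 = -4 − 2 = -6.
Assume s_m = 2·(-2)^m − 2 for some m ≥ 1.
Then s_{m+1} = -2s_m − 6 = -2·(2·(-2)^m − 2) − 6 = -4·(-2)^m + 4 − 6 = 2·(-2)^{m+1} − 2.
So the formula holds for m+1, and by induction s_k = 2·(-2)^k − 2 for all k ≥ 1.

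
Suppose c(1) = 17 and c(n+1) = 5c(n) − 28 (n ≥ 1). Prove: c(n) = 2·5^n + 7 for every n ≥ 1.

Base case: c(1) = 17, and 2·5^1 + 7 = 10 + 7 = 17.
Assume c(r) = 2·5^r + 7 for some r ≥ 1.
Then c(r+1) = 5c(r) − 28 = 5·(2·5^r + 7) − 28 = 10·5^r + 35 − 28 = 2·5^{r+1} + 7.
By induction, c(n) = 2·5^n + 7 for all n ≥ 1.

c(n) = 2·5^n + 7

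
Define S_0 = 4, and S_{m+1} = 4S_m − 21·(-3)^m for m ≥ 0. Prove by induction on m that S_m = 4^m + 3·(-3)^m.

Base case: S_0 = 4, and 4^0 + 3·(-3)^0 = 1 + 3 = 4.
Assume S_j = 4^j + 3·(-3)^j for some j ≥ 0.
Then S_{j+1} = 4S_j − 21·(-3)^j = 4·(4^j + 3·(-3)^j) − 21·(-3)^j = 4^{j+1} + 12·(-3)^j − 21·(-3)^j = 4^{j+1} − 9·(-3)^j = 4^{j+1} + 3·(-3)^{j+1}.
So the formula holds for j+1, and by induction S_m = 4^m + 3·(-3)^m for all m ≥ 0.

S_m = 4^m + 3·(-3)^m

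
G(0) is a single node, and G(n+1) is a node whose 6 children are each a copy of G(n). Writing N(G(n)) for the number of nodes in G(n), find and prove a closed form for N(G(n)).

Claim: N(G(n)) = (6^{n+1} − 1)/5.

Base case: N(G(0)) = 1, and (6^{0+1} − 1)/5 = 1.
Assume N(G(j)) = (6^{j+1} − 1)/5.
Then N(G(j+1)) = 1 + 6N(G(j)) = 1 + 6·(6^{j+1} − 1)/5 = 1 + (6^{j+2} − 6)/5 = (5 + 6^{j+2} − 6)/5 = (6^{j+2} − 1)/5.
By induction, N(G(n)) = (6^{n+1} − 1)/5 for all n ≥ 0.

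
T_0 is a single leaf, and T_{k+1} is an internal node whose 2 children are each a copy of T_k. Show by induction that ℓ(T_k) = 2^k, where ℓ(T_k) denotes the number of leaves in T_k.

Base case: ℓ(T_0) = 1, and 2^0 = 1.
Assume ℓ(T_r) = 2^r.
Then ℓ(T_{r+1}) = 2·ℓ(T_r) = 2·2^r = 2^{r+1}.
This completes the inductive step, so ℓ(T_k) = 2^k for all k ≥ 0.

ℓ(T_k) = 2^k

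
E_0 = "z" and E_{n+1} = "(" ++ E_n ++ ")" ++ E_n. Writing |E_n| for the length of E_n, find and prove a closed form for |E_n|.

Claim: |E_n| = 3·2^n − 2.

Base case: |E_0| = 1, and 3·2^0 − 2 = 1.
Assume |E_j| = 3·2^j − 2.
Then |E_{j+1}| = 1 + |E_j| + 1 + |E_j| = 2|E_j| + 2 = 2(3·2^j − 2) + 2 = 3·2^{j+1} − 4 + 2 = 3·2^{j+1} − 2.
So the formula holds for j+1, and by induction |E_n| = 3·2^n − 2 for all n ≥ 0.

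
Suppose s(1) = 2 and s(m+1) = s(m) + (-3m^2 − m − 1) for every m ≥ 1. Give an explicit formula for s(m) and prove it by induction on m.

Claim: s(m) = -m^3 + m^2 − m + 3.

Base case: s(1) = 2, and -1^3 + 1^2 − 1 + 3 = 2.
Assume s(j) = -j^3 + j^2 − j + 3.
Then s(j+1) = s(j) + (-3j^2 − j − 1) = (-j^3 + j^2 − j + 3) + (-3j^2 − j − 1) = -j^3 − 2j^2 − 2j + 2,
and -(j+1)^3 + (j+1)^2 − (j+1) + 3 = -j^3 − 2j^2 − 2j + 2.
Hence s(m) = -m^3 + m^2 − m + 3 for every m ≥ 1, by induction.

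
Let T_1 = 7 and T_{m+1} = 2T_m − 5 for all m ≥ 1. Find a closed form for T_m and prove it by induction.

Claim: T_m = 2^m + 5.

Base case: T_1 = 7, and 2^1 + 5 = 2 + 5 = 7.
Assume T_j = 2^j + 5 for some j ≥ 1.
Then T_{j+1} = 2T_j − 5 = 2·(2^j + 5) − 5 = 2^{j+1} + 10 − 5 = 2^{j+1} + 5.
This completes the inductive step, so T_m = 2^m + 5 for all m ≥ 1.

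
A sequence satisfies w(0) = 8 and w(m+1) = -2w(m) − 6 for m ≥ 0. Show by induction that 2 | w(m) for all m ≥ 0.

Base case: w(0) = 8 = 2·4, so 2 | w(0).
Assume 2 | w(j), so w(j) = 2t for some integer t.
Then w(j+1) = -2w(j) − 6 = -2·(2t) − 6 = 2(-2t − 3), so 2 | w(j+1).
By induction, 2 | w(m) for all m ≥ 0.

2 | w(m)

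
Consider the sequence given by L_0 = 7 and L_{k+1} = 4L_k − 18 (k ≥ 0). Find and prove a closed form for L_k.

Claim: L_k = 4^k + 6.

Base case: L_0 = 7, and 4^0 + 6 = 1 + 6 = 7.
Assume L_j = 4^j + 6 for some j ≥ 0.
Then L_{j+1} = 4L_j − 18 = 4·(4^j + 6) − 18 = 4^{j+1} + 24 − 18 = 4^{j+1} + 6.
Hence L_k = 4^k + 6 for every k ≥ 0, by induction.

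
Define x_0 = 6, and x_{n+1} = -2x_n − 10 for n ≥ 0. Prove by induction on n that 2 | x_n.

Base case: x_0 = 6 = 2·3, so 2 | x_0.
Assume 2 | x_j, so x_j = 2t for some integer t.
Then x_{j+1} = -2x_j − 10 = -2·(2t) − 10 = 2(-2t − 5), so 2 | x_{j+1}.
So the property holds for j+1, and by induction 2 | x_n for all n ≥ 0.

2 | x_n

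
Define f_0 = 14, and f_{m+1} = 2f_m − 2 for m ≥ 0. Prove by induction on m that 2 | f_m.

Base case: f_0 = 14 = 2·7, so 2 | f_0.
Assume 2 | f_j, so f_j = 2t for some integer t.
Then f_{j+1} = 2f_j − 2 = 2·(2t) − 2 = 2(2t − 1), so 2 | f_{j+1}.
This completes the inductive step, so 2 | f_m for all m ≥ 0.

2 | f_m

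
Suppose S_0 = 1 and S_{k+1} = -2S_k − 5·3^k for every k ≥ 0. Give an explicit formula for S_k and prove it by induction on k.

Claim: S_k = 2·(-2)^k − 3^k.

Base case: S_0 = 1, and 2·(-2)^0 − 3^0 = 2 − 1 = 1.
Assume S_m = 2·(-2)^m − 3^m for some m ≥ 0.
Then S_{m+1} = -2S_m − 5·3^m = -2·(2·(-2)^m − 3^m) − 5·3^m = 2·(-2)^{m+1} + 2·3^m − 5·3^m = 2·(-2)^{m+1} − 3·3^m = 2·(-2)^{m+1} − 3^{m+1}.
Hence S_k = 2·(-2)^k − 3^k for every k ≥ 0, by induction.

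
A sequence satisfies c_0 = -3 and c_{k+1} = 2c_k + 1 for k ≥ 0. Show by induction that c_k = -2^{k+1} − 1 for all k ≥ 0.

Base case: c_0 = -3, and -2^{0+1} − 1 = -2 − 1 = -3.
Assume c_j = -2^{j+1} − 1 for some j ≥ 0.
Then c_{j+1} = 2c_j + 1 = 2·(-2^{j+1} − 1) + 1 = -2^{j+2} − 2 + 1 = -2^{j+2} − 1.
Hence c_k = -2^{k+1} − 1 for every k ≥ 0, by induction.

c_k = -2^{k+1} − 1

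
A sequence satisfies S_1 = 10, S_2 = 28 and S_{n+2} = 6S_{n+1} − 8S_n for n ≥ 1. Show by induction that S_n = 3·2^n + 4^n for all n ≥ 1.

Base cases: S_1 = 10 and 3·2^1 + 4^1 = 10; S_2 = 28 and 3·2^2 + 4^2 = 28.
Assume S_j = 3·2^j + 4^j for all 1 ≤ j ≤ k, where k ≥ 2.
Then S_{k+1} = 6S_k − 8S_{k−1} = 6·(3·2^k + 4^k) − 8·(3·2^{k−1} + 4^{k−1}) = 3·(6·2 − 8)2^{k−1} + (6·4 − 8)4^{k−1} = 12·2^{k−1} + 16·4^{k−1} = 3·2^{k+1} + 4^{k+1}.
By strong induction, S_n = 3·2^n + 4^n for all n ≥ 1.

S_n = 3·2^n + 4^n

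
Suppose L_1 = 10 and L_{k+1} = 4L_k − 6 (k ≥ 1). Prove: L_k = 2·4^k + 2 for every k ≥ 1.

Base case: L_1 = 10, and 2·4^1 + 2 = 8 + 2 = 10.
Assume L_r = 2·4^r + 2 for some r ≥ 1.
Then L_{r+1} = 4L_r − 6 = 4·(2·4^r + 2) − 6 = 8·4^r + 8 − 6 = 2·4^{r+1} + 2.
So the formula holds for r+1, and by induction L_k = 2·4^k + 2 for all k ≥ 1.

L_k = 2·4^k + 2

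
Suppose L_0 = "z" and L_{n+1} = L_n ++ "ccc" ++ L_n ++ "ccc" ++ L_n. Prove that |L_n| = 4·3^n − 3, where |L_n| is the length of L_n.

Base case: |L_0| = 1, and 4·3^0 − 3 = 1.
Assume |L_m| = 4·3^m − 3.
Then |L_{m+1}| = 3|L_m| + 6 = 3(4·3^m − 3) + 6 = 4·3^{m+1} − 9 + 6 = 4·3^{m+1} − 3.
By induction, |L_n| = 4·3^n − 3 for all n ≥ 0.

|L_n| = 4·3^n − 3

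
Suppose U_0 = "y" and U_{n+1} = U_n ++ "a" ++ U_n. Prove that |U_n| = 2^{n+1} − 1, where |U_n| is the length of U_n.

Base case: |U_0| = 1, and 2^{0+1} − 1 = 1.
Assume |U_r| = 2^{r+1} − 1.
Then |U_{r+1}| = |U_r| + 1 + |U_r| = 2|U_r| + 1 = 2(2^{r+1} − 1) + 1 = 2^{r+2} − 2 + 1 = 2^{r+2} − 1.
Hence |U_n| = 2^{n+1} − 1 for every n ≥ 0, by induction.

|U_n| = 2^{n+1} − 1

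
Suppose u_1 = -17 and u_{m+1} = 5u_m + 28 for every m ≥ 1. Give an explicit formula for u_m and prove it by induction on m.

Claim: u_m = -2·5^m − 7.

Base case: u_1 = -17, and -2·5^1 − 7 = -10 − 7 = -17.
Assume u_r = -2·5^r − 7 for some r ≥ 1.
Then u_{r+1} = 5u_r + 28 = 5·(-2·5^r − 7) + 28 = -10·5^r − 35 + 28 = -2·5^{r+1} − 7.
By induction, u_m = -2·5^m − 7 for all m ≥ 1.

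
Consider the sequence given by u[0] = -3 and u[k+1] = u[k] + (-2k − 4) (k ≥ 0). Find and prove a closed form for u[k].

Claim: u[k] = -k^2 − 3k − 3.

Base case: u[0] = -3, and -0^2 − 3·0 − 3 = -3.
Assume u[r] = -r^2 − 3r − 3.
Then u[r+1] = u[r] + (-2r − 4) = (-r^2 − 3r − 3) + (-2r − 4) = -r^2 − 5r − 7,
and -(r+1)^2 − 3·(r+1) − 3 = -r^2 − 5r − 7.
By induction, u[k] = -k^2 − 3k − 3 for all k ≥ 0.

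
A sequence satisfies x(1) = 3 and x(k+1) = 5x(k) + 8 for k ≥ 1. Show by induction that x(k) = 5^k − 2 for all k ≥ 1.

Base case: x(1) = 3, and 5^1 − 2 = 5 − 2 = 3.
Assume x(m) = 5^m − 2 for some m ≥ 1.
Then x(m+1) = 5x(m) + 8 = 5·(5^m − 2) + 8 = 5^{m+1} − 10 + 8 = 5^{m+1} − 2.
This completes the inductive step, so x(k) = 5^k − 2 for all k ≥ 1.

x(k) = 5^k − 2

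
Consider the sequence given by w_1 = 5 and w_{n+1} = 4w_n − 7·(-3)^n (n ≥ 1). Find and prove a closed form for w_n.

Claim: w_n = 2·4^n + (-3)^n.

Base case: w_1 = 5, and 2·4^1 + (-3)^1 = 8 − 3 = 5.
Assume w_j = 2·4^j + (-3)^j for some j ≥ 1.
Then w_{j+1} = 4w_j − 7·(-3)^j = 4·(2·4^j + (-3)^j) − 7·(-3)^j = 2·4^{j+1} + 4·(-3)^j − 7·(-3)^j = 2·4^{j+1} − 3·(-3)^j = 2·4^{j+1} + (-3)^{j+1}.
Hence w_n = 2·4^n + (-3)^n for every n ≥ 1, by induction.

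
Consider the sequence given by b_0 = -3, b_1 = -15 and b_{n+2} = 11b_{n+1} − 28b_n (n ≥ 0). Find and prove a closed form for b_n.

Claim: b_n = -7^n − 2·4^n.

Base cases: b_0 = -3 and -7^0 − 2·4^0 = -3; b_1 = -15 and -7^1 − 2·4^1 = -15.
Assume b_i = -7^i − 2·4^i for all 0 ≤ i ≤ j, where j ≥ 1.
Then b_{j+1} = 11b_j − 28b_{j−1} = 11·(-7^j − 2·4^j) − 28·(-7^{j−1} − 2·4^{j−1}) = -(11·7 − 28)7^{j−1} − 2·(11·4 − 28)4^{j−1} = -49·7^{j−1} − 32·4^{j−1} = -7^{j+1} − 2·4^{j+1}.
By strong induction, b_n = -7^n − 2·4^n for all n ≥ 0.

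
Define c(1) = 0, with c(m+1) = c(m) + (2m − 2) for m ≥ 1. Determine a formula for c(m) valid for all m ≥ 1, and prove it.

Claim: c(m) = m^2 − 3m + 2.

Base case: c(1) = 0, and 1^2 − 3·1 + 2 = 0.
Assume c(k) = k^2 − 3k + 2.
Then c(k+1) = c(k) + (2k − 2) = (k^2 − 3k + 2) + (2k − 2) = k^2 − k,
and (k+1)^2 − 3·(k+1) + 2 = k^2 − k.
Hence c(m) = m^2 − 3m + 2 for every m ≥ 1, by induction.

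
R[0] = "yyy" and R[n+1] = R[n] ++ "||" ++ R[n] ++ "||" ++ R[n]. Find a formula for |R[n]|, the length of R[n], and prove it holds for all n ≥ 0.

Claim: |R[n]| = 5·3^n − 2.

Base case: |R[0]| = 3, and 5·3^0 − 2 = 3.
Assume |R[k]| = 5·3^k − 2.
Then |R[k+1]| = 3|R[k]| + 4 = 3(5·3^k − 2) + 4 = 5·3^{k+1} − 6 + 4 = 5·3^{k+1} − 2.
So the formula holds for k+1, and by induction |R[n]| = 5·3^n − 2 for all n ≥ 0.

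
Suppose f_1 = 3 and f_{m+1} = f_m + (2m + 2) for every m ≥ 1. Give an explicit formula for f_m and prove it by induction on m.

Claim: f_m = m^2 + m + 1.

Base case: f_1 = 3, and 1^2 + 1 + 1 = 3.
Assume f_j = j^2 + j + 1.
Then f_{j+1} = f_j + (2j + 2) = (j^2 + j + 1) + (2j + 2) = j^2 + 3j + 3,
and (j+1)^2 + (j+1) + 1 = j^2 + 3j + 3.
Hence f_m = m^2 + m + 1 for every m ≥ 1, by induction.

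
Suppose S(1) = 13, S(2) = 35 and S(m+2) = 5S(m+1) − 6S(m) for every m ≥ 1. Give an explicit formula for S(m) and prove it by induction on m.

Claim: S(m) = 3·3^m + 2·2^m.

Base cases: S(1) = 13 and 3·3^1 + 2·2^1 = 13; S(2) = 35 and 3·3^2 + 2·2^2 = 35.
Assume S(j) = 3·3^j + 2·2^j for all 1 ≤ j ≤ k, where k ≥ 2.
Then S(k+1) = 5S(k) − 6S(k−1) = 5·(3·3^k + 2·2^k) − 6·(3·3^{k−1} + 2·2^{k−1}) = 3·(5·3 − 6)3^{k−1} + 2·(5·2 − 6)2^{k−1} = 27·3^{k−1} + 8·2^{k−1} = 3·3^{k+1} + 2·2^{k+1}.
Hence S(m) = 3·3^m + 2·2^m for every m ≥ 1, by strong induction.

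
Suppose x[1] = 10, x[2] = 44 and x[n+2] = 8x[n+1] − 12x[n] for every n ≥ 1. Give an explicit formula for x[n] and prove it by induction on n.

Claim: x[n] = 2·2^n + 6^n.

Base cases: x[1] = 10 and 2·2^1 + 6^1 = 10; x[2] = 44 and 2·2^2 + 6^2 = 44.
Assume x[j] = 2·2^j + 6^j for all 1 ≤ j ≤ k, where k ≥ 2.
Then x[k+1] = 8x[k] − 12x[k−1] = 8·(2·2^k + 6^k) − 12·(2·2^{k−1} + 6^{k−1}) = 2·(8·2 − 12)2^{k−1} + (8·6 − 12)6^{k−1} = 8·2^{k−1} + 36·6^{k−1} = 2·2^{k+1} + 6^{k+1}.
Hence x[n] = 2·2^n + 6^n for every n ≥ 1, by strong induction.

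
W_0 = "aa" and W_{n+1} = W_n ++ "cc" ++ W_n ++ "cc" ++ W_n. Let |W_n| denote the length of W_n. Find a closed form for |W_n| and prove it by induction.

Claim: |W_n| = 4·3^n − 2.

Base case: |W_0| = 2, and 4·3^0 − 2 = 2.
Assume |W_k| = 4·3^k − 2.
Then |W_{k+1}| = 3|W_k| + 4 = 3(4·3^k − 2) + 4 = 4·3^{k+1} − 6 + 4 = 4·3^{k+1} − 2.
Hence |W_n| = 4·3^n − 2 for every n ≥ 0, by induction.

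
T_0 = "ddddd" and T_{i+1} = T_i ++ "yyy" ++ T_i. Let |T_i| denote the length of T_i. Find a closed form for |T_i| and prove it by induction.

Claim: |T_i| = 2^{i+3} − 3.

Base case: |T_0| = 5, and 2^{0+3} − 3 = 5.
Assume |T_k| = 2^{k+3} − 3.
Then |T_{k+1}| = |T_k| + 3 + |T_k| = 2|T_k| + 3 = 2(2^{k+3} − 3) + 3 = 2^{k+1+3} − 6 + 3 = 2^{k+1+3} − 3.
This completes the inductive step, so |T_i| = 2^{i+3} − 3 for all i ≥ 0.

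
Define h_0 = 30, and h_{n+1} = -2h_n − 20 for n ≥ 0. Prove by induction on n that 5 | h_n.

Base case: h_0 = 30 = 5·6, so 5 | h_0.
Assume 5 | h_j, so h_j = 5t for some integer t.
Then h_{j+1} = -2h_j − 20 = -2·(5t) − 20 = 5(-2t − 4), so 5 | h_{j+1}.
This completes the inductive step, so 5 | h_n for all n ≥ 0.

5 | h_n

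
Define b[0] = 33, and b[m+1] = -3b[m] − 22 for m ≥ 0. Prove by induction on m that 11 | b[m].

Base case: b[0] = 33 = 11·3, so 11 | b[0].
Assume 11 | b[j], so b[j] = 11t for some integer t.
Then b[j+1] = -3b[j] − 22 = -3·(11t) − 22 = 11(-3t − 2), so 11 | b[j+1].
Hence 11 | b[m] for every m ≥ 0, by induction.

11 | b[m]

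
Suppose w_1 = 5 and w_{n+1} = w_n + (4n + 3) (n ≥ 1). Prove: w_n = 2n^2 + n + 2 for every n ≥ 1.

Base case: w_1 = 5, and 2·1^2 + 1 + 2 = 5.
Assume w_m = 2m^2 + m + 2.
Then w_{m+1} = w_m + (4m + 3) = (2m^2 + m + 2) + (4m + 3) = 2m^2 + 5m + 5,
and 2·(m+1)^2 + (m+1) + 2 = 2m^2 + 5m + 5.
This completes the inductive step, so w_n = 2n^2 + n + 2 for all n ≥ 1.

w_n = 2n^2 + n + 2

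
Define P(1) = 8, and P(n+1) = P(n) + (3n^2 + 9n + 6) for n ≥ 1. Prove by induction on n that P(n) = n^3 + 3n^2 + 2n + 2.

Base case: P(1) = 8, and 1^3 + 3·1^2 + 2·1 + 2 = 8.
Assume P(k) = k^3 + 3k^2 + 2k + 2.
Then P(k+1) = P(k) + (3k^2 + 9k + 6) = (k^3 + 3k^2 + 2k + 2) + (3k^2 + 9k + 6) = k^3 + 6k^2 + 11k + 8,
and (k+1)^3 + 3·(k+1)^2 + 2·(k+1) + 2 = k^3 + 6k^2 + 11k + 8.
By induction, P(n) = n^3 + 3n^2 + 2n + 2 for all n ≥ 1.

P(n) = n^3 + 3n^2 + 2n + 2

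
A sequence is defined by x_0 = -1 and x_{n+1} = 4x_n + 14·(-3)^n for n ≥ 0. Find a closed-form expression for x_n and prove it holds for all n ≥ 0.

Claim: x_n = 4^n − 2·(-3)^n.

Base case: x_0 = -1, and 4^0 − 2·(-3)^0 = 1 − 2 = -1.
Assume x_r = 4^r − 2·(-3)^r for some r ≥ 0.
Then x_{r+1} = 4x_r + 14·(-3)^r = 4·(4^r − 2·(-3)^r) + 14·(-3)^r = 4^{r+1} − 8·(-3)^r + 14·(-3)^r = 4^{r+1} + 6·(-3)^r = 4^{r+1} − 2·(-3)^{r+1}.
This completes the inductive step, so x_n = 4^n − 2·(-3)^n for all n ≥ 0.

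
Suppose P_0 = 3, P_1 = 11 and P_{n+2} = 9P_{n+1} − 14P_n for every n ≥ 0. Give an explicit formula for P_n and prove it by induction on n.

Claim: P_n = 2·2^n + 7^n.

Base cases: P_0 = 3 and 2·2^0 + 7^0 = 3; P_1 = 11 and 2·2^1 + 7^1 = 11.
Assume P_j = 2·2^j + 7^j for all 0 ≤ j ≤ r, where r ≥ 1.
Then P_{r+1} = 9P_r − 14P_{r−1} = 9·(2·2^r + 7^r) − 14·(2·2^{r−1} + 7^{r−1}) = 2·(9·2 − 14)2^{r−1} + (9·7 − 14)7^{r−1} = 8·2^{r−1} + 49·7^{r−1} = 2·2^{r+1} + 7^{r+1}.
By strong induction, P_n = 2·2^n + 7^n for all n ≥ 0.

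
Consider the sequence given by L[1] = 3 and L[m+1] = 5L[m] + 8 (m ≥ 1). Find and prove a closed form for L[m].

Claim: L[m] = 5^m − 2.

Base case: L[1] = 3, and 5^1 − 2 = 5 − 2 = 3.
Assume L[r] = 5^r − 2 for some r ≥ 1.
Then L[r+1] = 5L[r] + 8 = 5·(5^r − 2) + 8 = 5^{r+1} − 10 + 8 = 5^{r+1} − 2.
So the formula holds for r+1, and by induction L[m] = 5^m − 2 for all m ≥ 1.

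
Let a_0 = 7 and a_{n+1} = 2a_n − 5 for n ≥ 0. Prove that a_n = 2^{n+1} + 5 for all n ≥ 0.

Base case: a_0 = 7, and 2^{0+1} + 5 = 2 + 5 = 7.
Assume a_r = 2^{r+1} + 5 for some r ≥ 0.
Then a_{r+1} = 2a_r − 5 = 2·(2^{r+1} + 5) − 5 = 2^{r+2} + 10 − 5 = 2^{r+2} + 5.
This completes the inductive step, so a_n = 2^{n+1} + 5 for all n ≥ 0.

a_n = 2^{n+1} + 5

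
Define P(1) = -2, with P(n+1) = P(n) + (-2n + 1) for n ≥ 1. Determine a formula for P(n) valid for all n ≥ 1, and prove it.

Claim: P(n) = -n^2 + 2n − 3.

Base case: P(1) = -2, and -1^2 + 2·1 − 3 = -2.
Assume P(r) = -r^2 + 2r − 3.
Then P(r+1) = P(r) + (-2r + 1) = (-r^2 + 2r − 3) + (-2r + 1) = -r^2 − 2,
and -(r+1)^2 + 2·(r+1) − 3 = -r^2 − 2.
Hence P(n) = -n^2 + 2n − 3 for every n ≥ 1, by induction.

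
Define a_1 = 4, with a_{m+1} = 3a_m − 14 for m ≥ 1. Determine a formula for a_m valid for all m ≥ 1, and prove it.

Claim: a_m = -3^m + 7.

Base case: a_1 = 4, and -3^1 + 7 = -3 + 7 = 4.
Assume a_k = -3^k + 7 for some k ≥ 1.
Then a_{k+1} = 3a_k − 14 = 3·(-3^k + 7) − 14 = -3^{k+1} + 21 − 14 = -3^{k+1} + 7.
By induction, a_m = -3^m + 7 for all m ≥ 1.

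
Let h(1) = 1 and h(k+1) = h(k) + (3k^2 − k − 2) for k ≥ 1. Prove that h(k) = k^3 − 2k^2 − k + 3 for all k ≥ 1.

Base case: h(1) = 1, and 1^3 − 2·1^2 − 1 + 3 = 1.
Assume h(m) = m^3 − 2m^2 − m + 3.
Then h(m+1) = h(m) + (3m^2 − m − 2) = (m^3 − 2m^2 − m + 3) + (3m^2 − m − 2) = m^3 + m^2 − 2m + 1,
and (m+1)^3 − 2·(m+1)^2 − (m+1) + 3 = m^3 + m^2 − 2m + 1.
By induction, h(k) = k^3 − 2k^2 − k + 3 for all k ≥ 1.

h(k) = k^3 − 2k^2 − k + 3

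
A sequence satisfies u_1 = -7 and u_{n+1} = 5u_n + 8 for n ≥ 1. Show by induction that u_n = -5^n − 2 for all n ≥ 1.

Base case: u_1 = -7, and -5^1 − 2 = -5 − 2 = -7.
Assume u_j = -5^j − 2 for some j ≥ 1.
Then u_{j+1} = 5u_j + 8 = 5·(-5^j − 2) + 8 = -5^{j+1} − 10 + 8 = -5^{j+1} − 2.
By induction, u_n = -5^n − 2 for all n ≥ 1.

u_n = -5^n − 2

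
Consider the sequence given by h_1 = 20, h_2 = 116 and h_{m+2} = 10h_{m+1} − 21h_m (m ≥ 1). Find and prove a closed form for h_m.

Claim: h_m = 2·3^m + 2·7^m.

Base cases: h_1 = 20 and 2·3^1 + 2·7^1 = 20; h_2 = 116 and 2·3^2 + 2·7^2 = 116.
Assume h_j = 2·3^j + 2·7^j for all 1 ≤ j ≤ r, where r ≥ 2.
Then h_{r+1} = 10h_r − 21h_{r−1} = 10·(2·3^r + 2·7^r) − 21·(2·3^{r−1} + 2·7^{r−1}) = 2·(10·3 − 21)3^{r−1} + 2·(10·7 − 21)7^{r−1} = 18·3^{r−1} + 98·7^{r−1} = 2·3^{r+1} + 2·7^{r+1}.
Hence h_m = 2·3^m + 2·7^m for every m ≥ 1, by strong induction.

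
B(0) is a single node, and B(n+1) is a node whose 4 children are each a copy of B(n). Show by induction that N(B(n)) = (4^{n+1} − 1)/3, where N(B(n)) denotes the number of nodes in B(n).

Base case: N(B(0)) = 1, and (4^{0+1} − 1)/3 = 1.
Assume N(B(j)) = (4^{j+1} − 1)/3.
Then N(B(j+1)) = 1 + 4N(B(j)) = 1 + 4·(4^{j+1} − 1)/3 = 1 + (4^{j+2} − 4)/3 = (3 + 4^{j+2} − 4)/3 = (4^{j+2} − 1)/3.
By induction, N(B(n)) = (4^{n+1} − 1)/3 for all n ≥ 0.

N(B(n)) = (4^{n+1} − 1)/3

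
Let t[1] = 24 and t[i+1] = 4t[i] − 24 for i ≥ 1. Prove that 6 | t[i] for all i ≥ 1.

Base case: t[1] = 24 = 6·4, so 6 | t[1].
Assume 6 | t[r], so t[r] = 6s for some integer s.
Then t[r+1] = 4t[r] − 24 = 4·(6s) − 24 = 6(4s − 4), so 6 | t[r+1].
By induction, 6 | t[i] for all i ≥ 1.

6 | t[i]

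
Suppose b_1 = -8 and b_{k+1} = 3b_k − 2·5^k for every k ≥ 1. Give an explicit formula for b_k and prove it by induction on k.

Claim: b_k = -3^k − 5^k.

Base case: b_1 = -8, and -3^1 − 5^1 = -3 − 5 = -8.
Assume b_m = -3^m − 5^m for some m ≥ 1.
Then b_{m+1} = 3b_m − 2·5^m = 3·(-3^m − 5^m) − 2·5^m = -3^{m+1} − 3·5^m − 2·5^m = -3^{m+1} − 5·5^m = -3^{m+1} − 5^{m+1}.
By induction, b_k = -3^k − 5^k for all k ≥ 1.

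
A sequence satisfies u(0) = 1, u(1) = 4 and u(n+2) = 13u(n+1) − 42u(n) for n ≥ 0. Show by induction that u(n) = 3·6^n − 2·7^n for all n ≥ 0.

Base cases: u(0) = 1 and 3·6^0 − 2·7^0 = 1; u(1) = 4 and 3·6^1 − 2·7^1 = 4.
Assume u(j) = 3·6^j − 2·7^j for all 0 ≤ j ≤ m, where m ≥ 1.
Then u(m+1) = 13u(m) − 42u(m−1) = 13·(3·6^m − 2·7^m) − 42·(3·6^{m−1} − 2·7^{m−1}) = 3·(13·6 − 42)6^{m−1} − 2·(13·7 − 42)7^{m−1} = 108·6^{m−1} − 98·7^{m−1} = 3·6^{m+1} − 2·7^{m+1}.
By strong induction, u(n) = 3·6^n − 2·7^n for all n ≥ 0.

u(n) = 3·6^n − 2·7^n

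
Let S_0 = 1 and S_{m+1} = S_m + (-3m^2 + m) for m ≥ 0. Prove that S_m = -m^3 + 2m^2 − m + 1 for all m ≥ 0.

Base case: S_0 = 1, and -0^3 + 2·0^2 − 0 + 1 = 1.
Assume S_j = -j^3 + 2j^2 − j + 1.
Then S_{j+1} = S_j + (-3j^2 + j) = (-j^3 + 2j^2 − j + 1) + (-3j^2 + j) = -j^3 − j^2 + 1,
and -(j+1)^3 + 2·(j+1)^2 − (j+1) + 1 = -j^3 − j^2 + 1.
Hence S_m = -m^3 + 2m^2 − m + 1 for every m ≥ 0, by induction.

S_m = -m^3 + 2m^2 − m + 1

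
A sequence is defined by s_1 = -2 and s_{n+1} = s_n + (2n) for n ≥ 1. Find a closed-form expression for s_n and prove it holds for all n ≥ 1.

Claim: s_n = n^2 − n − 2.

Base case: s_1 = -2, and 1^2 − 1 − 2 = -2.
Assume s_j = j^2 − j − 2.
Then s_{j+1} = s_j + (2j) = (j^2 − j − 2) + (2j) = j^2 + j − 2,
and (j+1)^2 − (j+1) − 2 = j^2 + j − 2.
Hence s_n = n^2 − n − 2 for every n ≥ 1, by induction.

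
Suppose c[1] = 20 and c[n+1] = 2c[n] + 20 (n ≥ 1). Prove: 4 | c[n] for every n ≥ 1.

Base case: c[1] = 20 = 4·5, so 4 | c[1].
Assume 4 | c[r], so c[r] = 4t for some integer t.
Then c[r+1] = 2c[r] + 20 = 2·(4t) + 20 = 4(2t + 5), so 4 | c[r+1].
By induction, 4 | c[n] for all n ≥ 1.

4 | c[n]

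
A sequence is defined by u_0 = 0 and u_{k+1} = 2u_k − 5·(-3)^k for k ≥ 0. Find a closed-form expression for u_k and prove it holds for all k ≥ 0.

Claim: u_k = -2^k + (-3)^k.

Base case: u_0 = 0, and -2^0 + (-3)^0 = -1 + 1 = 0.
Assume u_j = -2^j + (-3)^j for some j ≥ 0.
Then u_{j+1} = 2u_j − 5·(-3)^j = 2·(-2^j + (-3)^j) − 5·(-3)^j = -2^{j+1} + 2·(-3)^j − 5·(-3)^j = -2^{j+1} − 3·(-3)^j = -2^{j+1} + (-3)^{j+1}.
This completes the inductive step, so u_k = -2^k + (-3)^k for all k ≥ 0.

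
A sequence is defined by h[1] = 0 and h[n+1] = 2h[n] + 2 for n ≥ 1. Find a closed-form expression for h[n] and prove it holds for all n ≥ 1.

Claim: h[n] = 2^n − 2.

Base case: h[1] = 0, and 2^1 − 2 = 2 − 2 = 0.
Assume h[r] = 2^r − 2 for some r ≥ 1.
Then h[r+1] = 2h[r] + 2 = 2·(2^r − 2) + 2 = 2^{r+1} − 4 + 2 = 2^{r+1} − 2.
This completes the inductive step, so h[n] = 2^n − 2 for all n ≥ 1.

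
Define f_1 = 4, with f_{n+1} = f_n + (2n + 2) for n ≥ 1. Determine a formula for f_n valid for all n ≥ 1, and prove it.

Claim: f_n = n^2 + n + 2.

Base case: f_1 = 4, and 1^2 + 1 + 2 = 4.
Assume f_j = j^2 + j + 2.
Then f_{j+1} = f_j + (2j + 2) = (j^2 + j + 2) + (2j + 2) = j^2 + 3j + 4,
and (j+1)^2 + (j+1) + 2 = j^2 + 3j + 4.
Hence f_n = n^2 + n + 2 for every n ≥ 1, by induction.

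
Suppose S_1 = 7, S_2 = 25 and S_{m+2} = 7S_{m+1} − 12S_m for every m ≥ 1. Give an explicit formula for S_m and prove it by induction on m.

Claim: S_m = 4^m + 3^m.

Base cases: S_1 = 7 and 4^1 + 3^1 = 7; S_2 = 25 and 4^2 + 3^2 = 25.
Assume S_j = 4^j + 3^j for all 1 ≤ j ≤ r, where r ≥ 2.
Then S_{r+1} = 7S_r − 12S_{r−1} = 7·(4^r + 3^r) − 12·(4^{r−1} + 3^{r−1}) = (7·4 − 12)4^{r−1} + (7·3 − 12)3^{r−1} = 16·4^{r−1} + 9·3^{r−1} = 4^{r+1} + 3^{r+1}.
So the formula holds for r+1, and by strong induction S_m = 4^m + 3^m for all m ≥ 1.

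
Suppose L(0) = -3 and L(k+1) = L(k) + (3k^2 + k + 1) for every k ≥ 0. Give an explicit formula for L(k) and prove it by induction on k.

Claim: L(k) = k^3 − k^2 + k − 3.

Base case: L(0) = -3, and 0^3 − 0^2 + 0 − 3 = -3.
Assume L(m) = m^3 − m^2 + m − 3.
Then L(m+1) = L(m) + (3m^2 + m + 1) = (m^3 − m^2 + m − 3) + (3m^2 + m + 1) = m^3 + 2m^2 + 2m − 2,
and (m+1)^3 − (m+1)^2 + (m+1) − 3 = m^3 + 2m^2 + 2m − 2.
By induction, L(k) = k^3 − k^2 + k − 3 for all k ≥ 0.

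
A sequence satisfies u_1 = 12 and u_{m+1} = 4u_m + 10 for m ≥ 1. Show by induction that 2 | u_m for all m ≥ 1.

Base case: u_1 = 12 = 2·6, so 2 | u_1.
Assume 2 | u_j, so u_j = 2t for some integer t.
Then u_{j+1} = 4u_j + 10 = 4·(2t) + 10 = 2(4t + 5), so 2 | u_{j+1}.
Hence 2 | u_m for every m ≥ 1, by induction.

2 | u_m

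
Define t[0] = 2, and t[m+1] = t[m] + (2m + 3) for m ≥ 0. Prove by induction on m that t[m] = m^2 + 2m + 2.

Base case: t[0] = 2, and 0^2 + 2·0 + 2 = 2.
Assume t[j] = j^2 + 2j + 2.
Then t[j+1] = t[j] + (2j + 3) = (j^2 + 2j + 2) + (2j + 3) = j^2 + 4j + 5,
and (j+1)^2 + 2·(j+1) + 2 = j^2 + 4j + 5.
By induction, t[m] = m^2 + 2m + 2 for all m ≥ 0.

t[m] = m^2 + 2m + 2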